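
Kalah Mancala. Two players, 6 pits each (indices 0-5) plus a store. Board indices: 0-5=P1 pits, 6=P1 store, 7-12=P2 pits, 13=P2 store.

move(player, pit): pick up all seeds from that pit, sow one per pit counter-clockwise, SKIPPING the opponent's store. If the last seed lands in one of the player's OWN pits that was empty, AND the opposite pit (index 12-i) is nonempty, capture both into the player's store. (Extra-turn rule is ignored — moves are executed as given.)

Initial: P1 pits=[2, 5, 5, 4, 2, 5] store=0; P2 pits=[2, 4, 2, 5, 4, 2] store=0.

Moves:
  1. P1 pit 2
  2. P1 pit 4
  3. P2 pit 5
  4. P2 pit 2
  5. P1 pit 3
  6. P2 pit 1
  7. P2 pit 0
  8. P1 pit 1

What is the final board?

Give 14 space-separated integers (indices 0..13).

Move 1: P1 pit2 -> P1=[2,5,0,5,3,6](1) P2=[3,4,2,5,4,2](0)
Move 2: P1 pit4 -> P1=[2,5,0,5,0,7](2) P2=[4,4,2,5,4,2](0)
Move 3: P2 pit5 -> P1=[3,5,0,5,0,7](2) P2=[4,4,2,5,4,0](1)
Move 4: P2 pit2 -> P1=[3,5,0,5,0,7](2) P2=[4,4,0,6,5,0](1)
Move 5: P1 pit3 -> P1=[3,5,0,0,1,8](3) P2=[5,5,0,6,5,0](1)
Move 6: P2 pit1 -> P1=[3,5,0,0,1,8](3) P2=[5,0,1,7,6,1](2)
Move 7: P2 pit0 -> P1=[3,5,0,0,1,8](3) P2=[0,1,2,8,7,2](2)
Move 8: P1 pit1 -> P1=[3,0,1,1,2,9](4) P2=[0,1,2,8,7,2](2)

Answer: 3 0 1 1 2 9 4 0 1 2 8 7 2 2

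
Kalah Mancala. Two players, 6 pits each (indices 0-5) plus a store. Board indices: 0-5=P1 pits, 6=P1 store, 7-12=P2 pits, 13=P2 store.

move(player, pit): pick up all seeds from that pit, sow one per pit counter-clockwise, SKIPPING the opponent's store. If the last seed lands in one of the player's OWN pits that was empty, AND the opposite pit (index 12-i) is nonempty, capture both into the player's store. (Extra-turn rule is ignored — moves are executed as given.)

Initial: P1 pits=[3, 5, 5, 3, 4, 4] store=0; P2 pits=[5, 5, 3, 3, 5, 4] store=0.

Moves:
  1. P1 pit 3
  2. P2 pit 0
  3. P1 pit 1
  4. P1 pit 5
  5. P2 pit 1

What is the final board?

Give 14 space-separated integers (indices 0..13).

Answer: 4 1 6 1 6 0 3 1 0 6 6 8 6 1

Derivation:
Move 1: P1 pit3 -> P1=[3,5,5,0,5,5](1) P2=[5,5,3,3,5,4](0)
Move 2: P2 pit0 -> P1=[3,5,5,0,5,5](1) P2=[0,6,4,4,6,5](0)
Move 3: P1 pit1 -> P1=[3,0,6,1,6,6](2) P2=[0,6,4,4,6,5](0)
Move 4: P1 pit5 -> P1=[3,0,6,1,6,0](3) P2=[1,7,5,5,7,5](0)
Move 5: P2 pit1 -> P1=[4,1,6,1,6,0](3) P2=[1,0,6,6,8,6](1)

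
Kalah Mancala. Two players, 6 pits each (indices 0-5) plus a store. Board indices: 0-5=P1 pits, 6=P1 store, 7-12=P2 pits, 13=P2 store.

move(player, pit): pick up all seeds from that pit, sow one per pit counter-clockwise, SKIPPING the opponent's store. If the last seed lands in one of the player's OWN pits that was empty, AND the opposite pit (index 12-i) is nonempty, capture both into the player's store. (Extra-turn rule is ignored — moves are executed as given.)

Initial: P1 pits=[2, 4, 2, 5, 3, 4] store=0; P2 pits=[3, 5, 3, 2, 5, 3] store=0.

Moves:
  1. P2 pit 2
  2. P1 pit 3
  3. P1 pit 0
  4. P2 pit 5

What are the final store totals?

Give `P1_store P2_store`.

Move 1: P2 pit2 -> P1=[2,4,2,5,3,4](0) P2=[3,5,0,3,6,4](0)
Move 2: P1 pit3 -> P1=[2,4,2,0,4,5](1) P2=[4,6,0,3,6,4](0)
Move 3: P1 pit0 -> P1=[0,5,3,0,4,5](1) P2=[4,6,0,3,6,4](0)
Move 4: P2 pit5 -> P1=[1,6,4,0,4,5](1) P2=[4,6,0,3,6,0](1)

Answer: 1 1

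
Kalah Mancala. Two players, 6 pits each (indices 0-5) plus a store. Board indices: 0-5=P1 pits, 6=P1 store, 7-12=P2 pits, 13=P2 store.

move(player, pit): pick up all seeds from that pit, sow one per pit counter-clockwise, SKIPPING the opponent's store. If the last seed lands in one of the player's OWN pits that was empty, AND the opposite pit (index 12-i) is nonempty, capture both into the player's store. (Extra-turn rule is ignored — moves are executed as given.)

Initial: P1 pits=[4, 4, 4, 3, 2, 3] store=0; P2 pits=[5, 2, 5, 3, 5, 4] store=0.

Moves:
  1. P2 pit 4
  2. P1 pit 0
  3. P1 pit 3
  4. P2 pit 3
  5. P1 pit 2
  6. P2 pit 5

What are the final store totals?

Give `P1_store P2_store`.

Move 1: P2 pit4 -> P1=[5,5,5,3,2,3](0) P2=[5,2,5,3,0,5](1)
Move 2: P1 pit0 -> P1=[0,6,6,4,3,4](0) P2=[5,2,5,3,0,5](1)
Move 3: P1 pit3 -> P1=[0,6,6,0,4,5](1) P2=[6,2,5,3,0,5](1)
Move 4: P2 pit3 -> P1=[0,6,6,0,4,5](1) P2=[6,2,5,0,1,6](2)
Move 5: P1 pit2 -> P1=[0,6,0,1,5,6](2) P2=[7,3,5,0,1,6](2)
Move 6: P2 pit5 -> P1=[1,7,1,2,6,6](2) P2=[7,3,5,0,1,0](3)

Answer: 2 3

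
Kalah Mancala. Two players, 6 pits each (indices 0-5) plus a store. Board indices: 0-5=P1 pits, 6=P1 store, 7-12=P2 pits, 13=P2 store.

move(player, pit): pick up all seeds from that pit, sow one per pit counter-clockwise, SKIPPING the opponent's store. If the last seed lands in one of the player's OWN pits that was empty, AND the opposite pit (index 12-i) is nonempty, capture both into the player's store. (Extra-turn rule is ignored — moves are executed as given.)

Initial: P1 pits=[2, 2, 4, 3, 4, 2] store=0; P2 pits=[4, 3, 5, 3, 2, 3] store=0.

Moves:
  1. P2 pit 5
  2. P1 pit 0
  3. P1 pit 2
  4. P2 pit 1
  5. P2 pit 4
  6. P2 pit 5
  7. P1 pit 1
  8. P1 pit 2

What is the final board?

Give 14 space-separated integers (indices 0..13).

Answer: 1 0 0 7 6 4 1 5 0 6 4 0 0 3

Derivation:
Move 1: P2 pit5 -> P1=[3,3,4,3,4,2](0) P2=[4,3,5,3,2,0](1)
Move 2: P1 pit0 -> P1=[0,4,5,4,4,2](0) P2=[4,3,5,3,2,0](1)
Move 3: P1 pit2 -> P1=[0,4,0,5,5,3](1) P2=[5,3,5,3,2,0](1)
Move 4: P2 pit1 -> P1=[0,4,0,5,5,3](1) P2=[5,0,6,4,3,0](1)
Move 5: P2 pit4 -> P1=[1,4,0,5,5,3](1) P2=[5,0,6,4,0,1](2)
Move 6: P2 pit5 -> P1=[1,4,0,5,5,3](1) P2=[5,0,6,4,0,0](3)
Move 7: P1 pit1 -> P1=[1,0,1,6,6,4](1) P2=[5,0,6,4,0,0](3)
Move 8: P1 pit2 -> P1=[1,0,0,7,6,4](1) P2=[5,0,6,4,0,0](3)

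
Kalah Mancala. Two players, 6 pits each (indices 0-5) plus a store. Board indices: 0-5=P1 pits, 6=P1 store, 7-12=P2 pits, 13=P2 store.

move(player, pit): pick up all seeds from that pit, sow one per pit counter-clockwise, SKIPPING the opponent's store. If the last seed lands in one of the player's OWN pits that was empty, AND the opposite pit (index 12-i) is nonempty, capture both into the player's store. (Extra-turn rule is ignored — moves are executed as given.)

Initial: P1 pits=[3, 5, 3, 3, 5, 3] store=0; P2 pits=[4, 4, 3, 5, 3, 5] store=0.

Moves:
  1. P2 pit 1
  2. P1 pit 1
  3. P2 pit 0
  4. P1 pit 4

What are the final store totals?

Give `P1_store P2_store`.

Move 1: P2 pit1 -> P1=[3,5,3,3,5,3](0) P2=[4,0,4,6,4,6](0)
Move 2: P1 pit1 -> P1=[3,0,4,4,6,4](1) P2=[4,0,4,6,4,6](0)
Move 3: P2 pit0 -> P1=[3,0,4,4,6,4](1) P2=[0,1,5,7,5,6](0)
Move 4: P1 pit4 -> P1=[3,0,4,4,0,5](2) P2=[1,2,6,8,5,6](0)

Answer: 2 0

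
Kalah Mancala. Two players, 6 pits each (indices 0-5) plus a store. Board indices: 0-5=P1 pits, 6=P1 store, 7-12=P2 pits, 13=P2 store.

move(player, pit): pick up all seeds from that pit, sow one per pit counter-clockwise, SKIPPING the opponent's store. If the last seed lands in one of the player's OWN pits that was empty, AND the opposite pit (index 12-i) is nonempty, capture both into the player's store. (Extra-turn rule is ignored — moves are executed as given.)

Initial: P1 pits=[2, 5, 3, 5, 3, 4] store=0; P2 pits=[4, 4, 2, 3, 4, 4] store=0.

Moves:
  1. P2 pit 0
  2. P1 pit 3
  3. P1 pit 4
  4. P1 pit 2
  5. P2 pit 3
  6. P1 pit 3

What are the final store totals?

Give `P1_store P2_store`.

Answer: 2 1

Derivation:
Move 1: P2 pit0 -> P1=[2,5,3,5,3,4](0) P2=[0,5,3,4,5,4](0)
Move 2: P1 pit3 -> P1=[2,5,3,0,4,5](1) P2=[1,6,3,4,5,4](0)
Move 3: P1 pit4 -> P1=[2,5,3,0,0,6](2) P2=[2,7,3,4,5,4](0)
Move 4: P1 pit2 -> P1=[2,5,0,1,1,7](2) P2=[2,7,3,4,5,4](0)
Move 5: P2 pit3 -> P1=[3,5,0,1,1,7](2) P2=[2,7,3,0,6,5](1)
Move 6: P1 pit3 -> P1=[3,5,0,0,2,7](2) P2=[2,7,3,0,6,5](1)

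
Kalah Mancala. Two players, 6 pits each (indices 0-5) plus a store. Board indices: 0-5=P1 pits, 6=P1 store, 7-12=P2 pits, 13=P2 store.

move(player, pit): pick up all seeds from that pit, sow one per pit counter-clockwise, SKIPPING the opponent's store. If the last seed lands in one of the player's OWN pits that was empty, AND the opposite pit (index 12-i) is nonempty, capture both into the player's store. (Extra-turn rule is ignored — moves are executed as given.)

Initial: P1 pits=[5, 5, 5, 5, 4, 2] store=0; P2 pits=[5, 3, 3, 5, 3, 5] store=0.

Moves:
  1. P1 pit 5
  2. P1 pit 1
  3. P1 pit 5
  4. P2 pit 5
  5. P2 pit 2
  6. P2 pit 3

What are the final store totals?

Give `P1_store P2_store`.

Answer: 3 9

Derivation:
Move 1: P1 pit5 -> P1=[5,5,5,5,4,0](1) P2=[6,3,3,5,3,5](0)
Move 2: P1 pit1 -> P1=[5,0,6,6,5,1](2) P2=[6,3,3,5,3,5](0)
Move 3: P1 pit5 -> P1=[5,0,6,6,5,0](3) P2=[6,3,3,5,3,5](0)
Move 4: P2 pit5 -> P1=[6,1,7,7,5,0](3) P2=[6,3,3,5,3,0](1)
Move 5: P2 pit2 -> P1=[0,1,7,7,5,0](3) P2=[6,3,0,6,4,0](8)
Move 6: P2 pit3 -> P1=[1,2,8,7,5,0](3) P2=[6,3,0,0,5,1](9)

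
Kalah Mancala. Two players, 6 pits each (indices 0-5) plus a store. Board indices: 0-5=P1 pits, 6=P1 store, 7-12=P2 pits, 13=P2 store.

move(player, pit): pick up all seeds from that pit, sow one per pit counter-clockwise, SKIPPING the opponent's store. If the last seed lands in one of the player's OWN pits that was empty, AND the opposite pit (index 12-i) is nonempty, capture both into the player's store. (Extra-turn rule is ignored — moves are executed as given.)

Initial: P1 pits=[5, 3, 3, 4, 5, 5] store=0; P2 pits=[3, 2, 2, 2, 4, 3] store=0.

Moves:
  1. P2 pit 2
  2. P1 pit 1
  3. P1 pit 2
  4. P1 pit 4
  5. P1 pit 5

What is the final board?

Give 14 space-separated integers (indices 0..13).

Answer: 5 0 0 6 0 0 3 5 4 2 5 7 4 0

Derivation:
Move 1: P2 pit2 -> P1=[5,3,3,4,5,5](0) P2=[3,2,0,3,5,3](0)
Move 2: P1 pit1 -> P1=[5,0,4,5,6,5](0) P2=[3,2,0,3,5,3](0)
Move 3: P1 pit2 -> P1=[5,0,0,6,7,6](1) P2=[3,2,0,3,5,3](0)
Move 4: P1 pit4 -> P1=[5,0,0,6,0,7](2) P2=[4,3,1,4,6,3](0)
Move 5: P1 pit5 -> P1=[5,0,0,6,0,0](3) P2=[5,4,2,5,7,4](0)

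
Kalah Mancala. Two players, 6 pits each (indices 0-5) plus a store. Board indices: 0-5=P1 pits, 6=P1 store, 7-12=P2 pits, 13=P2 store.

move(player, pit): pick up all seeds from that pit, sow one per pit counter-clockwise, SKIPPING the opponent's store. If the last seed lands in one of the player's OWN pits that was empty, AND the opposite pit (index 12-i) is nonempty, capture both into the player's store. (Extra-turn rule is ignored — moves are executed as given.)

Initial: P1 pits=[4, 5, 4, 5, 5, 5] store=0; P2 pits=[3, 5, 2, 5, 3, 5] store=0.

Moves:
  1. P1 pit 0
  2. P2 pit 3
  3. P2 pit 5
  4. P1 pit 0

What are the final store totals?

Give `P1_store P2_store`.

Move 1: P1 pit0 -> P1=[0,6,5,6,6,5](0) P2=[3,5,2,5,3,5](0)
Move 2: P2 pit3 -> P1=[1,7,5,6,6,5](0) P2=[3,5,2,0,4,6](1)
Move 3: P2 pit5 -> P1=[2,8,6,7,7,5](0) P2=[3,5,2,0,4,0](2)
Move 4: P1 pit0 -> P1=[0,9,7,7,7,5](0) P2=[3,5,2,0,4,0](2)

Answer: 0 2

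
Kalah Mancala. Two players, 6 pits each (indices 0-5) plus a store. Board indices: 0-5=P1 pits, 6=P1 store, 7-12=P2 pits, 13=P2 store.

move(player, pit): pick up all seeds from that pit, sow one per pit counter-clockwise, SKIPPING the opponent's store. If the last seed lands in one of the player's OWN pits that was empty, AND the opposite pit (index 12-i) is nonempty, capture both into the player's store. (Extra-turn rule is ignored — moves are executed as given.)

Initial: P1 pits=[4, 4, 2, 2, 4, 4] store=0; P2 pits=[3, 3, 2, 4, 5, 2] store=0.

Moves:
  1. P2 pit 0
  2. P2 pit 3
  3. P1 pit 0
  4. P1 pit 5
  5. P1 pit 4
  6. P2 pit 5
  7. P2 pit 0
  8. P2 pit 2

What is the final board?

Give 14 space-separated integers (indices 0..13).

Answer: 2 8 3 3 0 1 2 0 7 0 2 7 1 3

Derivation:
Move 1: P2 pit0 -> P1=[4,4,2,2,4,4](0) P2=[0,4,3,5,5,2](0)
Move 2: P2 pit3 -> P1=[5,5,2,2,4,4](0) P2=[0,4,3,0,6,3](1)
Move 3: P1 pit0 -> P1=[0,6,3,3,5,5](0) P2=[0,4,3,0,6,3](1)
Move 4: P1 pit5 -> P1=[0,6,3,3,5,0](1) P2=[1,5,4,1,6,3](1)
Move 5: P1 pit4 -> P1=[0,6,3,3,0,1](2) P2=[2,6,5,1,6,3](1)
Move 6: P2 pit5 -> P1=[1,7,3,3,0,1](2) P2=[2,6,5,1,6,0](2)
Move 7: P2 pit0 -> P1=[1,7,3,3,0,1](2) P2=[0,7,6,1,6,0](2)
Move 8: P2 pit2 -> P1=[2,8,3,3,0,1](2) P2=[0,7,0,2,7,1](3)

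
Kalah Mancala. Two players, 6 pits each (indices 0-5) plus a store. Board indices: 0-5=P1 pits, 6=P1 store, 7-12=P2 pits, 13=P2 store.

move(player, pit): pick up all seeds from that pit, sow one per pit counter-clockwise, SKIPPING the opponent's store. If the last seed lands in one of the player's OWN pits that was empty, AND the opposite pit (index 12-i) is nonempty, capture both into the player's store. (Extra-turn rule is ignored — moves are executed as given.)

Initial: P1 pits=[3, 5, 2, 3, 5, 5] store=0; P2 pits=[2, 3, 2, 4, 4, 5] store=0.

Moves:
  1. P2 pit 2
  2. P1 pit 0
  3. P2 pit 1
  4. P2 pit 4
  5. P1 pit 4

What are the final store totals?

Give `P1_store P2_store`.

Answer: 1 1

Derivation:
Move 1: P2 pit2 -> P1=[3,5,2,3,5,5](0) P2=[2,3,0,5,5,5](0)
Move 2: P1 pit0 -> P1=[0,6,3,4,5,5](0) P2=[2,3,0,5,5,5](0)
Move 3: P2 pit1 -> P1=[0,6,3,4,5,5](0) P2=[2,0,1,6,6,5](0)
Move 4: P2 pit4 -> P1=[1,7,4,5,5,5](0) P2=[2,0,1,6,0,6](1)
Move 5: P1 pit4 -> P1=[1,7,4,5,0,6](1) P2=[3,1,2,6,0,6](1)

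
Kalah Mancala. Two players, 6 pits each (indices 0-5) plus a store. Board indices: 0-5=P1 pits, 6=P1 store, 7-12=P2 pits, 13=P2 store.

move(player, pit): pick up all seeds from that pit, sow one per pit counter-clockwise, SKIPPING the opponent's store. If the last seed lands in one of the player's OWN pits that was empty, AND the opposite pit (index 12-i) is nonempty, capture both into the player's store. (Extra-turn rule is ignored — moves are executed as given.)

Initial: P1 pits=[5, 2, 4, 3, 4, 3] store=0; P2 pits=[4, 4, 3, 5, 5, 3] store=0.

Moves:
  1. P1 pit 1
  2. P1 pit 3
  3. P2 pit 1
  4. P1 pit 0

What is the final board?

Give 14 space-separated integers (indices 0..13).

Answer: 0 1 6 1 6 5 1 5 0 4 6 6 4 0

Derivation:
Move 1: P1 pit1 -> P1=[5,0,5,4,4,3](0) P2=[4,4,3,5,5,3](0)
Move 2: P1 pit3 -> P1=[5,0,5,0,5,4](1) P2=[5,4,3,5,5,3](0)
Move 3: P2 pit1 -> P1=[5,0,5,0,5,4](1) P2=[5,0,4,6,6,4](0)
Move 4: P1 pit0 -> P1=[0,1,6,1,6,5](1) P2=[5,0,4,6,6,4](0)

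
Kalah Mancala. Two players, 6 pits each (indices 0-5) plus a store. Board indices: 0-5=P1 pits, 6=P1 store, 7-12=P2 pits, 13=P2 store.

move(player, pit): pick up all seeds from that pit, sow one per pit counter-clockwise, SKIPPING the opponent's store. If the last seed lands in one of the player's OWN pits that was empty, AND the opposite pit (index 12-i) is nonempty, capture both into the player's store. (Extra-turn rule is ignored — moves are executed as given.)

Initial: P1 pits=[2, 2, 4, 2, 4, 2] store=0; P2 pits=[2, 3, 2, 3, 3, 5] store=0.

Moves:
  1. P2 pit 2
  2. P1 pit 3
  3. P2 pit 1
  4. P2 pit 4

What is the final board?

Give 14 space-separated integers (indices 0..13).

Answer: 3 3 5 0 5 3 0 2 0 1 5 0 6 1

Derivation:
Move 1: P2 pit2 -> P1=[2,2,4,2,4,2](0) P2=[2,3,0,4,4,5](0)
Move 2: P1 pit3 -> P1=[2,2,4,0,5,3](0) P2=[2,3,0,4,4,5](0)
Move 3: P2 pit1 -> P1=[2,2,4,0,5,3](0) P2=[2,0,1,5,5,5](0)
Move 4: P2 pit4 -> P1=[3,3,5,0,5,3](0) P2=[2,0,1,5,0,6](1)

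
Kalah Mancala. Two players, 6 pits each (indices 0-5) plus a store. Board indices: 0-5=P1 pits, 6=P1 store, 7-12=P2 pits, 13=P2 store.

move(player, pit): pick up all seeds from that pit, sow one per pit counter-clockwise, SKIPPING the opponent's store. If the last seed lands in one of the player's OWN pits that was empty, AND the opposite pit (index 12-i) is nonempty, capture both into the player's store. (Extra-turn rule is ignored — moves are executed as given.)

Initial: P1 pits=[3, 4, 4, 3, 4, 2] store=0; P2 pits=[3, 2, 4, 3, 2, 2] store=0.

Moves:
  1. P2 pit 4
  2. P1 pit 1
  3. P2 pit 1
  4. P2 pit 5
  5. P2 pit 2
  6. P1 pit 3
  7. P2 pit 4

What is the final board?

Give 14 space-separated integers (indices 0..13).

Answer: 5 1 5 0 6 4 1 4 0 0 5 0 2 3

Derivation:
Move 1: P2 pit4 -> P1=[3,4,4,3,4,2](0) P2=[3,2,4,3,0,3](1)
Move 2: P1 pit1 -> P1=[3,0,5,4,5,3](0) P2=[3,2,4,3,0,3](1)
Move 3: P2 pit1 -> P1=[3,0,5,4,5,3](0) P2=[3,0,5,4,0,3](1)
Move 4: P2 pit5 -> P1=[4,1,5,4,5,3](0) P2=[3,0,5,4,0,0](2)
Move 5: P2 pit2 -> P1=[5,1,5,4,5,3](0) P2=[3,0,0,5,1,1](3)
Move 6: P1 pit3 -> P1=[5,1,5,0,6,4](1) P2=[4,0,0,5,1,1](3)
Move 7: P2 pit4 -> P1=[5,1,5,0,6,4](1) P2=[4,0,0,5,0,2](3)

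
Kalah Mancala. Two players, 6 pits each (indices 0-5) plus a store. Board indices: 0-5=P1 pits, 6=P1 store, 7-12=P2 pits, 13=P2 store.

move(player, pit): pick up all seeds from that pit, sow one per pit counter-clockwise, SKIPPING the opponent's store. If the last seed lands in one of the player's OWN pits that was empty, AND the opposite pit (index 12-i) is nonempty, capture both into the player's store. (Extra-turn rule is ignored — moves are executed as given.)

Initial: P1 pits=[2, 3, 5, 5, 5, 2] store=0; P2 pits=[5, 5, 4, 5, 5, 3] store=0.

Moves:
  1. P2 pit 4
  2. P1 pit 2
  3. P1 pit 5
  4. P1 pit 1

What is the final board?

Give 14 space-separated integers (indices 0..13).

Answer: 3 0 1 7 7 0 10 0 7 4 5 0 4 1

Derivation:
Move 1: P2 pit4 -> P1=[3,4,6,5,5,2](0) P2=[5,5,4,5,0,4](1)
Move 2: P1 pit2 -> P1=[3,4,0,6,6,3](1) P2=[6,6,4,5,0,4](1)
Move 3: P1 pit5 -> P1=[3,4,0,6,6,0](2) P2=[7,7,4,5,0,4](1)
Move 4: P1 pit1 -> P1=[3,0,1,7,7,0](10) P2=[0,7,4,5,0,4](1)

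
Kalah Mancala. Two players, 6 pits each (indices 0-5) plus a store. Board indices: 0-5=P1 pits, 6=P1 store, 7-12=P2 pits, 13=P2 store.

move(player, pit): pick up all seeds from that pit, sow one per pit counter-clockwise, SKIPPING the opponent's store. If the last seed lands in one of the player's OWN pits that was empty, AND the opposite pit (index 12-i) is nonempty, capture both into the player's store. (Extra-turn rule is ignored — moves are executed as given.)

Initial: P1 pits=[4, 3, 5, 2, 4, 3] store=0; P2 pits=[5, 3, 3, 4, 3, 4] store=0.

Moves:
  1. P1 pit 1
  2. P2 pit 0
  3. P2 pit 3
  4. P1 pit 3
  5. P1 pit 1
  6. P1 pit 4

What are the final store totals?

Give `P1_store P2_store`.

Answer: 2 1

Derivation:
Move 1: P1 pit1 -> P1=[4,0,6,3,5,3](0) P2=[5,3,3,4,3,4](0)
Move 2: P2 pit0 -> P1=[4,0,6,3,5,3](0) P2=[0,4,4,5,4,5](0)
Move 3: P2 pit3 -> P1=[5,1,6,3,5,3](0) P2=[0,4,4,0,5,6](1)
Move 4: P1 pit3 -> P1=[5,1,6,0,6,4](1) P2=[0,4,4,0,5,6](1)
Move 5: P1 pit1 -> P1=[5,0,7,0,6,4](1) P2=[0,4,4,0,5,6](1)
Move 6: P1 pit4 -> P1=[5,0,7,0,0,5](2) P2=[1,5,5,1,5,6](1)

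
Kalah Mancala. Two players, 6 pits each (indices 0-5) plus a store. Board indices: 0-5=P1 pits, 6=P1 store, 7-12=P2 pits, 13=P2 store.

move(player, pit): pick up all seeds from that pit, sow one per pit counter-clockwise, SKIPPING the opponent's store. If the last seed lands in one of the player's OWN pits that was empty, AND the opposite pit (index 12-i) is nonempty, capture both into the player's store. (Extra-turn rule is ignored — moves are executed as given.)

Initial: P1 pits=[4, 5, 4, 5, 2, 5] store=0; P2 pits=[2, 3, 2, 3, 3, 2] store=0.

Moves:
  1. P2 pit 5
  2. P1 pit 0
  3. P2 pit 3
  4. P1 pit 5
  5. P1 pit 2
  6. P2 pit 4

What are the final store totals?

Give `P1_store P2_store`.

Move 1: P2 pit5 -> P1=[5,5,4,5,2,5](0) P2=[2,3,2,3,3,0](1)
Move 2: P1 pit0 -> P1=[0,6,5,6,3,6](0) P2=[2,3,2,3,3,0](1)
Move 3: P2 pit3 -> P1=[0,6,5,6,3,6](0) P2=[2,3,2,0,4,1](2)
Move 4: P1 pit5 -> P1=[0,6,5,6,3,0](1) P2=[3,4,3,1,5,1](2)
Move 5: P1 pit2 -> P1=[0,6,0,7,4,1](2) P2=[4,4,3,1,5,1](2)
Move 6: P2 pit4 -> P1=[1,7,1,7,4,1](2) P2=[4,4,3,1,0,2](3)

Answer: 2 3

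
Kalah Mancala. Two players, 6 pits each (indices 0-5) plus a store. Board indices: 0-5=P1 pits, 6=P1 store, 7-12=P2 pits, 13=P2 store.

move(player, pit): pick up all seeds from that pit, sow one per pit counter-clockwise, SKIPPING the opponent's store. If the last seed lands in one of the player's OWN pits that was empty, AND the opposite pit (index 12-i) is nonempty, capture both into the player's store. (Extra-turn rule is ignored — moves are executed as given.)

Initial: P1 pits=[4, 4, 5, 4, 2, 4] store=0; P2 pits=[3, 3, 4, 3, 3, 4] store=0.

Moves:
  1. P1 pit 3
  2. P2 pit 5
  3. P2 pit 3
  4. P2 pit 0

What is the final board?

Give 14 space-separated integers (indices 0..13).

Move 1: P1 pit3 -> P1=[4,4,5,0,3,5](1) P2=[4,3,4,3,3,4](0)
Move 2: P2 pit5 -> P1=[5,5,6,0,3,5](1) P2=[4,3,4,3,3,0](1)
Move 3: P2 pit3 -> P1=[5,5,6,0,3,5](1) P2=[4,3,4,0,4,1](2)
Move 4: P2 pit0 -> P1=[5,5,6,0,3,5](1) P2=[0,4,5,1,5,1](2)

Answer: 5 5 6 0 3 5 1 0 4 5 1 5 1 2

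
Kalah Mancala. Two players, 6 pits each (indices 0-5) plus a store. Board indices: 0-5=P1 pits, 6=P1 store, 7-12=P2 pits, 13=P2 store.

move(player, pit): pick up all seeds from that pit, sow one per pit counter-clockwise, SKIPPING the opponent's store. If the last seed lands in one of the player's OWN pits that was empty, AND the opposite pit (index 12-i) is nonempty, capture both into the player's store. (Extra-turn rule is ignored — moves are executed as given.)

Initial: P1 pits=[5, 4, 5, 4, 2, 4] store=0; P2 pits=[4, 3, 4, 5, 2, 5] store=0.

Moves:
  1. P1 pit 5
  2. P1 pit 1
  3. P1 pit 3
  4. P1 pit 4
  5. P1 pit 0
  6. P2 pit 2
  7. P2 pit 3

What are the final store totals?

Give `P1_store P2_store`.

Move 1: P1 pit5 -> P1=[5,4,5,4,2,0](1) P2=[5,4,5,5,2,5](0)
Move 2: P1 pit1 -> P1=[5,0,6,5,3,0](7) P2=[0,4,5,5,2,5](0)
Move 3: P1 pit3 -> P1=[5,0,6,0,4,1](8) P2=[1,5,5,5,2,5](0)
Move 4: P1 pit4 -> P1=[5,0,6,0,0,2](9) P2=[2,6,5,5,2,5](0)
Move 5: P1 pit0 -> P1=[0,1,7,1,1,3](9) P2=[2,6,5,5,2,5](0)
Move 6: P2 pit2 -> P1=[1,1,7,1,1,3](9) P2=[2,6,0,6,3,6](1)
Move 7: P2 pit3 -> P1=[2,2,8,1,1,3](9) P2=[2,6,0,0,4,7](2)

Answer: 9 2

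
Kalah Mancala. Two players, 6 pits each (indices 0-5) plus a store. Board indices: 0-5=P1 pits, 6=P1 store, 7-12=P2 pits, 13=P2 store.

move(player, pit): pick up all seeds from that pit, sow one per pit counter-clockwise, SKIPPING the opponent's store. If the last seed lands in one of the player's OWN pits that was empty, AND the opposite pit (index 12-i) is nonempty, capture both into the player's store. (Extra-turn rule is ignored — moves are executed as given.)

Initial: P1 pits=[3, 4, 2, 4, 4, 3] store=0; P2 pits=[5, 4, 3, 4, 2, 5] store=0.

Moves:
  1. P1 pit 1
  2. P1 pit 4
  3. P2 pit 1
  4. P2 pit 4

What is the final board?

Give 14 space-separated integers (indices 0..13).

Answer: 4 0 3 5 0 5 1 6 0 5 5 0 7 2

Derivation:
Move 1: P1 pit1 -> P1=[3,0,3,5,5,4](0) P2=[5,4,3,4,2,5](0)
Move 2: P1 pit4 -> P1=[3,0,3,5,0,5](1) P2=[6,5,4,4,2,5](0)
Move 3: P2 pit1 -> P1=[3,0,3,5,0,5](1) P2=[6,0,5,5,3,6](1)
Move 4: P2 pit4 -> P1=[4,0,3,5,0,5](1) P2=[6,0,5,5,0,7](2)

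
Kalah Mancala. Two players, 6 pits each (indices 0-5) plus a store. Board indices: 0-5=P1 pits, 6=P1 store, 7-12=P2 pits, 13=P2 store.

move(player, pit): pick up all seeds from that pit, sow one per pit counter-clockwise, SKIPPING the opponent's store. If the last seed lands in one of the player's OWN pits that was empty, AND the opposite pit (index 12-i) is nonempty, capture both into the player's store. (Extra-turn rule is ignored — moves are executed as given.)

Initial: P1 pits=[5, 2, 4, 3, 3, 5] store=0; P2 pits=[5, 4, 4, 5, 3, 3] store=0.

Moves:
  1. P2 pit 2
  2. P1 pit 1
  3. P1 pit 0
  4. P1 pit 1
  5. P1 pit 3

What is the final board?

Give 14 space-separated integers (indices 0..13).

Answer: 0 0 7 0 5 7 1 6 5 0 6 4 4 1

Derivation:
Move 1: P2 pit2 -> P1=[5,2,4,3,3,5](0) P2=[5,4,0,6,4,4](1)
Move 2: P1 pit1 -> P1=[5,0,5,4,3,5](0) P2=[5,4,0,6,4,4](1)
Move 3: P1 pit0 -> P1=[0,1,6,5,4,6](0) P2=[5,4,0,6,4,4](1)
Move 4: P1 pit1 -> P1=[0,0,7,5,4,6](0) P2=[5,4,0,6,4,4](1)
Move 5: P1 pit3 -> P1=[0,0,7,0,5,7](1) P2=[6,5,0,6,4,4](1)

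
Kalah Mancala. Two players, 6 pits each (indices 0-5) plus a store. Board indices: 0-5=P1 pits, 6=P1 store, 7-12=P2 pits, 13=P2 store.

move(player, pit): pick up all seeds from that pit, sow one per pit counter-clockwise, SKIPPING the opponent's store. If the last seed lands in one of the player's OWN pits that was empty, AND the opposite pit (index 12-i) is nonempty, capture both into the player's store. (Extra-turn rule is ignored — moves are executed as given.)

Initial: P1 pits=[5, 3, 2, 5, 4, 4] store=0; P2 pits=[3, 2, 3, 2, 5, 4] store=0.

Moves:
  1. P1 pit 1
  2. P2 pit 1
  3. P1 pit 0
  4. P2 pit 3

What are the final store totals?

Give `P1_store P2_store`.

Move 1: P1 pit1 -> P1=[5,0,3,6,5,4](0) P2=[3,2,3,2,5,4](0)
Move 2: P2 pit1 -> P1=[5,0,3,6,5,4](0) P2=[3,0,4,3,5,4](0)
Move 3: P1 pit0 -> P1=[0,1,4,7,6,5](0) P2=[3,0,4,3,5,4](0)
Move 4: P2 pit3 -> P1=[0,1,4,7,6,5](0) P2=[3,0,4,0,6,5](1)

Answer: 0 1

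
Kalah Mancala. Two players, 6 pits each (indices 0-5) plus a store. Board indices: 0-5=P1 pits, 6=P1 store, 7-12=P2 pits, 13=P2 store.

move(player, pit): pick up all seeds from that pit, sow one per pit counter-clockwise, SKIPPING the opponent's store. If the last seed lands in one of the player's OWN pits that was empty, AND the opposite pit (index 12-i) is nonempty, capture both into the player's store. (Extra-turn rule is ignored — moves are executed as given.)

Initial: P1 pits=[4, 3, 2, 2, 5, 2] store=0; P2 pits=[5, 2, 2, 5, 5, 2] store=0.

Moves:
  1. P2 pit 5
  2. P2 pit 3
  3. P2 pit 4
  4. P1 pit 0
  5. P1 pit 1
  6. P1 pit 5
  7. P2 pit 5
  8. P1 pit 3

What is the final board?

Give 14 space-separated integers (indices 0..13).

Answer: 1 0 5 0 8 1 4 9 4 3 0 0 0 4

Derivation:
Move 1: P2 pit5 -> P1=[5,3,2,2,5,2](0) P2=[5,2,2,5,5,0](1)
Move 2: P2 pit3 -> P1=[6,4,2,2,5,2](0) P2=[5,2,2,0,6,1](2)
Move 3: P2 pit4 -> P1=[7,5,3,3,5,2](0) P2=[5,2,2,0,0,2](3)
Move 4: P1 pit0 -> P1=[0,6,4,4,6,3](1) P2=[6,2,2,0,0,2](3)
Move 5: P1 pit1 -> P1=[0,0,5,5,7,4](2) P2=[7,2,2,0,0,2](3)
Move 6: P1 pit5 -> P1=[0,0,5,5,7,0](3) P2=[8,3,3,0,0,2](3)
Move 7: P2 pit5 -> P1=[1,0,5,5,7,0](3) P2=[8,3,3,0,0,0](4)
Move 8: P1 pit3 -> P1=[1,0,5,0,8,1](4) P2=[9,4,3,0,0,0](4)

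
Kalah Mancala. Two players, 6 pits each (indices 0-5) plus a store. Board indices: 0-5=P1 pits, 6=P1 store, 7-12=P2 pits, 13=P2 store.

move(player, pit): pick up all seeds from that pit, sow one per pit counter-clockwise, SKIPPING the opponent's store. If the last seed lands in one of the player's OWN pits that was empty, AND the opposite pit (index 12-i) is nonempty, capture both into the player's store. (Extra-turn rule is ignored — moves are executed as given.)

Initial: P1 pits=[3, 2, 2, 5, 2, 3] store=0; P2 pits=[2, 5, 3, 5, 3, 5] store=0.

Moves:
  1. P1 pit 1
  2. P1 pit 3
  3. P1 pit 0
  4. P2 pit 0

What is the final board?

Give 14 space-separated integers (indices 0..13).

Move 1: P1 pit1 -> P1=[3,0,3,6,2,3](0) P2=[2,5,3,5,3,5](0)
Move 2: P1 pit3 -> P1=[3,0,3,0,3,4](1) P2=[3,6,4,5,3,5](0)
Move 3: P1 pit0 -> P1=[0,1,4,0,3,4](6) P2=[3,6,0,5,3,5](0)
Move 4: P2 pit0 -> P1=[0,1,4,0,3,4](6) P2=[0,7,1,6,3,5](0)

Answer: 0 1 4 0 3 4 6 0 7 1 6 3 5 0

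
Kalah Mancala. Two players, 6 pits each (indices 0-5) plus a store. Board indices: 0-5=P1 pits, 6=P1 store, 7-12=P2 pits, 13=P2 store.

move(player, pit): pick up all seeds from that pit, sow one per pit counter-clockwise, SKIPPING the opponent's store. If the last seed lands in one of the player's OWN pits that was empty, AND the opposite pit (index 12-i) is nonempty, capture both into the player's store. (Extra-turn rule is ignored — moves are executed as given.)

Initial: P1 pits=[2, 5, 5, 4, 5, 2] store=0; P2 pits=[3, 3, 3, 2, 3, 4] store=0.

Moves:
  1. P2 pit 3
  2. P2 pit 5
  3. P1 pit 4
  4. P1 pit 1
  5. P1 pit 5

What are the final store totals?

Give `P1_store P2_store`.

Move 1: P2 pit3 -> P1=[2,5,5,4,5,2](0) P2=[3,3,3,0,4,5](0)
Move 2: P2 pit5 -> P1=[3,6,6,5,5,2](0) P2=[3,3,3,0,4,0](1)
Move 3: P1 pit4 -> P1=[3,6,6,5,0,3](1) P2=[4,4,4,0,4,0](1)
Move 4: P1 pit1 -> P1=[3,0,7,6,1,4](2) P2=[5,4,4,0,4,0](1)
Move 5: P1 pit5 -> P1=[3,0,7,6,1,0](3) P2=[6,5,5,0,4,0](1)

Answer: 3 1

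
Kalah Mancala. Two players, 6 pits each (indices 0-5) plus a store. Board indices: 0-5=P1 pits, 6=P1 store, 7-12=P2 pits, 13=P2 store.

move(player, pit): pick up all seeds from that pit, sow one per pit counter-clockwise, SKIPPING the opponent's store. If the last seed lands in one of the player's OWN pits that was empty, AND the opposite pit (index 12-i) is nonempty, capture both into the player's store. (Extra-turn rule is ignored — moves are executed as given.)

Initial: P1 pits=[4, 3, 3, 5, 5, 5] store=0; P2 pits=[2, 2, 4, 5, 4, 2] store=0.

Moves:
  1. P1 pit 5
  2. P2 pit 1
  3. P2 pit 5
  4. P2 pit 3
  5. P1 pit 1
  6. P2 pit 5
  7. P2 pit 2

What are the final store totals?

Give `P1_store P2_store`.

Move 1: P1 pit5 -> P1=[4,3,3,5,5,0](1) P2=[3,3,5,6,4,2](0)
Move 2: P2 pit1 -> P1=[4,3,3,5,5,0](1) P2=[3,0,6,7,5,2](0)
Move 3: P2 pit5 -> P1=[5,3,3,5,5,0](1) P2=[3,0,6,7,5,0](1)
Move 4: P2 pit3 -> P1=[6,4,4,6,5,0](1) P2=[3,0,6,0,6,1](2)
Move 5: P1 pit1 -> P1=[6,0,5,7,6,0](5) P2=[0,0,6,0,6,1](2)
Move 6: P2 pit5 -> P1=[6,0,5,7,6,0](5) P2=[0,0,6,0,6,0](3)
Move 7: P2 pit2 -> P1=[7,1,5,7,6,0](5) P2=[0,0,0,1,7,1](4)

Answer: 5 4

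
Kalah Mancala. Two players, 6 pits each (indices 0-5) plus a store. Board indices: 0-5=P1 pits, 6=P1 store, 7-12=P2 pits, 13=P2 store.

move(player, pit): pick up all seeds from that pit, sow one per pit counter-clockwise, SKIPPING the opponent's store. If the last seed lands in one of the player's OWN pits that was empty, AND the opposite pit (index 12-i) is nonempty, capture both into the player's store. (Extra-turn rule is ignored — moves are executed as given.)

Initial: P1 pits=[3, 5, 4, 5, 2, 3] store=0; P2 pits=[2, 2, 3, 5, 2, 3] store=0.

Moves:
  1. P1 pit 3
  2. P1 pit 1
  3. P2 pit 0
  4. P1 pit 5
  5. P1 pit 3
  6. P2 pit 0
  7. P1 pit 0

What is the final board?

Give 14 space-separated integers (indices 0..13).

Answer: 0 1 6 0 5 0 9 0 6 0 7 2 3 0

Derivation:
Move 1: P1 pit3 -> P1=[3,5,4,0,3,4](1) P2=[3,3,3,5,2,3](0)
Move 2: P1 pit1 -> P1=[3,0,5,1,4,5](2) P2=[3,3,3,5,2,3](0)
Move 3: P2 pit0 -> P1=[3,0,5,1,4,5](2) P2=[0,4,4,6,2,3](0)
Move 4: P1 pit5 -> P1=[3,0,5,1,4,0](3) P2=[1,5,5,7,2,3](0)
Move 5: P1 pit3 -> P1=[3,0,5,0,5,0](3) P2=[1,5,5,7,2,3](0)
Move 6: P2 pit0 -> P1=[3,0,5,0,5,0](3) P2=[0,6,5,7,2,3](0)
Move 7: P1 pit0 -> P1=[0,1,6,0,5,0](9) P2=[0,6,0,7,2,3](0)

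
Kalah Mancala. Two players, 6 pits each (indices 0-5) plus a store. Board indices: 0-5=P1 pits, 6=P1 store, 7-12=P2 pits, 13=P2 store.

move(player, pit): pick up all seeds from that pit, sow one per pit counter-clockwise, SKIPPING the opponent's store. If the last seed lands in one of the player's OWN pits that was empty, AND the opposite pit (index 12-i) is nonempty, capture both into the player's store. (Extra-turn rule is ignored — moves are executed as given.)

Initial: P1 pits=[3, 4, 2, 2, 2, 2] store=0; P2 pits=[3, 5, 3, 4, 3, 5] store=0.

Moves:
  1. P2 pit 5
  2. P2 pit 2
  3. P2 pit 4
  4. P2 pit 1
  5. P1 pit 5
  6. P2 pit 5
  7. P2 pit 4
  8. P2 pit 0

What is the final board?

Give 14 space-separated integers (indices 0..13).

Move 1: P2 pit5 -> P1=[4,5,3,3,2,2](0) P2=[3,5,3,4,3,0](1)
Move 2: P2 pit2 -> P1=[0,5,3,3,2,2](0) P2=[3,5,0,5,4,0](6)
Move 3: P2 pit4 -> P1=[1,6,3,3,2,2](0) P2=[3,5,0,5,0,1](7)
Move 4: P2 pit1 -> P1=[1,6,3,3,2,2](0) P2=[3,0,1,6,1,2](8)
Move 5: P1 pit5 -> P1=[1,6,3,3,2,0](1) P2=[4,0,1,6,1,2](8)
Move 6: P2 pit5 -> P1=[2,6,3,3,2,0](1) P2=[4,0,1,6,1,0](9)
Move 7: P2 pit4 -> P1=[0,6,3,3,2,0](1) P2=[4,0,1,6,0,0](12)
Move 8: P2 pit0 -> P1=[0,0,3,3,2,0](1) P2=[0,1,2,7,0,0](19)

Answer: 0 0 3 3 2 0 1 0 1 2 7 0 0 19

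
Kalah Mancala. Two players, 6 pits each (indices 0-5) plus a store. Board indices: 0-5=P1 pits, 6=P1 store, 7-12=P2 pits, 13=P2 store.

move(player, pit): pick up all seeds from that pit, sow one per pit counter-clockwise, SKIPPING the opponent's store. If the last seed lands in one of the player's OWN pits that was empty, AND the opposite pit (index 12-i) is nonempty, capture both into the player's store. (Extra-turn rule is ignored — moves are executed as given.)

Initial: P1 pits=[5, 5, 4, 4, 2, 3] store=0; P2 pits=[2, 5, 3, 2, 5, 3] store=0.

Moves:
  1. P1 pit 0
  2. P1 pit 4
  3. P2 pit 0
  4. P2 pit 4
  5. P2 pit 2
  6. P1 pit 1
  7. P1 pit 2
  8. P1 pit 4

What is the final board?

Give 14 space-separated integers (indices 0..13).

Move 1: P1 pit0 -> P1=[0,6,5,5,3,4](0) P2=[2,5,3,2,5,3](0)
Move 2: P1 pit4 -> P1=[0,6,5,5,0,5](1) P2=[3,5,3,2,5,3](0)
Move 3: P2 pit0 -> P1=[0,6,5,5,0,5](1) P2=[0,6,4,3,5,3](0)
Move 4: P2 pit4 -> P1=[1,7,6,5,0,5](1) P2=[0,6,4,3,0,4](1)
Move 5: P2 pit2 -> P1=[1,7,6,5,0,5](1) P2=[0,6,0,4,1,5](2)
Move 6: P1 pit1 -> P1=[1,0,7,6,1,6](2) P2=[1,7,0,4,1,5](2)
Move 7: P1 pit2 -> P1=[1,0,0,7,2,7](3) P2=[2,8,1,4,1,5](2)
Move 8: P1 pit4 -> P1=[1,0,0,7,0,8](4) P2=[2,8,1,4,1,5](2)

Answer: 1 0 0 7 0 8 4 2 8 1 4 1 5 2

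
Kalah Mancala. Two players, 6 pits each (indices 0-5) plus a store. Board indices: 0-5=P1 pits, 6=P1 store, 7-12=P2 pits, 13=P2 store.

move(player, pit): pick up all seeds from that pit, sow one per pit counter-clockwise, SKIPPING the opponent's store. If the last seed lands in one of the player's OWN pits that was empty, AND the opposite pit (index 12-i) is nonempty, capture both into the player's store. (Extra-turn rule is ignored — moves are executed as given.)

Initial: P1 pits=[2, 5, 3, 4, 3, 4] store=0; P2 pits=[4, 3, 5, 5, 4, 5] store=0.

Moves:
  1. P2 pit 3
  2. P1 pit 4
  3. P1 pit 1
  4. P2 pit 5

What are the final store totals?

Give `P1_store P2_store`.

Answer: 2 2

Derivation:
Move 1: P2 pit3 -> P1=[3,6,3,4,3,4](0) P2=[4,3,5,0,5,6](1)
Move 2: P1 pit4 -> P1=[3,6,3,4,0,5](1) P2=[5,3,5,0,5,6](1)
Move 3: P1 pit1 -> P1=[3,0,4,5,1,6](2) P2=[6,3,5,0,5,6](1)
Move 4: P2 pit5 -> P1=[4,1,5,6,2,6](2) P2=[6,3,5,0,5,0](2)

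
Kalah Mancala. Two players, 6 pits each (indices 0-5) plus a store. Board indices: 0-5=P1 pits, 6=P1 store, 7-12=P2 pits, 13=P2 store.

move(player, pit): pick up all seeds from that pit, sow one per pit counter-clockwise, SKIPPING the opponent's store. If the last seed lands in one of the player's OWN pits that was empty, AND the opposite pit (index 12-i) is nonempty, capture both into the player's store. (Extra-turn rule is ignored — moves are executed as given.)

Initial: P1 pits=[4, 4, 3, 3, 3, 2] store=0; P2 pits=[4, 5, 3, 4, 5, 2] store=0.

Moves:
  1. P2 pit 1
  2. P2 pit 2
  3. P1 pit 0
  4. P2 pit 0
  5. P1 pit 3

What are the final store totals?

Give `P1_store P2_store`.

Move 1: P2 pit1 -> P1=[4,4,3,3,3,2](0) P2=[4,0,4,5,6,3](1)
Move 2: P2 pit2 -> P1=[4,4,3,3,3,2](0) P2=[4,0,0,6,7,4](2)
Move 3: P1 pit0 -> P1=[0,5,4,4,4,2](0) P2=[4,0,0,6,7,4](2)
Move 4: P2 pit0 -> P1=[0,5,4,4,4,2](0) P2=[0,1,1,7,8,4](2)
Move 5: P1 pit3 -> P1=[0,5,4,0,5,3](1) P2=[1,1,1,7,8,4](2)

Answer: 1 2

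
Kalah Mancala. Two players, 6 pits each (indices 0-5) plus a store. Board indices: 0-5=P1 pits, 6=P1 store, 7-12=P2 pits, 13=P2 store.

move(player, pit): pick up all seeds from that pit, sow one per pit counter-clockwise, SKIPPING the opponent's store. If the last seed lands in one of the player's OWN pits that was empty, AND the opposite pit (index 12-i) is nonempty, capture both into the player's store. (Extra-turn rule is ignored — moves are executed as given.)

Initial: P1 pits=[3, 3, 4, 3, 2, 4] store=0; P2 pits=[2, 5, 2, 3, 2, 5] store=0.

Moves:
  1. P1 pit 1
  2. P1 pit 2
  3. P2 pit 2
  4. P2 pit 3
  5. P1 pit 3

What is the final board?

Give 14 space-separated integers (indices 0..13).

Answer: 4 0 0 0 5 6 2 4 6 0 0 4 6 1

Derivation:
Move 1: P1 pit1 -> P1=[3,0,5,4,3,4](0) P2=[2,5,2,3,2,5](0)
Move 2: P1 pit2 -> P1=[3,0,0,5,4,5](1) P2=[3,5,2,3,2,5](0)
Move 3: P2 pit2 -> P1=[3,0,0,5,4,5](1) P2=[3,5,0,4,3,5](0)
Move 4: P2 pit3 -> P1=[4,0,0,5,4,5](1) P2=[3,5,0,0,4,6](1)
Move 5: P1 pit3 -> P1=[4,0,0,0,5,6](2) P2=[4,6,0,0,4,6](1)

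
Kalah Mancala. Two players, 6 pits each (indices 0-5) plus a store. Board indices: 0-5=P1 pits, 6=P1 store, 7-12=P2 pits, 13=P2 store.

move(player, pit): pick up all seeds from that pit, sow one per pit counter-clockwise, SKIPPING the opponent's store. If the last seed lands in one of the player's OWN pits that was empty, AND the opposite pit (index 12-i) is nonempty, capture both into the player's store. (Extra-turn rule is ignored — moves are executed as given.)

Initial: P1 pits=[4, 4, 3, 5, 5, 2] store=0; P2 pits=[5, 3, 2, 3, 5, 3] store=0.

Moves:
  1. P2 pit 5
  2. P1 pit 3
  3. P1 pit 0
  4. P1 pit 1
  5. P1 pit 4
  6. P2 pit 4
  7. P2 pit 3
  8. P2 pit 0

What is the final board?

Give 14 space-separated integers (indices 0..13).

Move 1: P2 pit5 -> P1=[5,5,3,5,5,2](0) P2=[5,3,2,3,5,0](1)
Move 2: P1 pit3 -> P1=[5,5,3,0,6,3](1) P2=[6,4,2,3,5,0](1)
Move 3: P1 pit0 -> P1=[0,6,4,1,7,4](1) P2=[6,4,2,3,5,0](1)
Move 4: P1 pit1 -> P1=[0,0,5,2,8,5](2) P2=[7,4,2,3,5,0](1)
Move 5: P1 pit4 -> P1=[0,0,5,2,0,6](3) P2=[8,5,3,4,6,1](1)
Move 6: P2 pit4 -> P1=[1,1,6,3,0,6](3) P2=[8,5,3,4,0,2](2)
Move 7: P2 pit3 -> P1=[2,1,6,3,0,6](3) P2=[8,5,3,0,1,3](3)
Move 8: P2 pit0 -> P1=[3,2,6,3,0,6](3) P2=[0,6,4,1,2,4](4)

Answer: 3 2 6 3 0 6 3 0 6 4 1 2 4 4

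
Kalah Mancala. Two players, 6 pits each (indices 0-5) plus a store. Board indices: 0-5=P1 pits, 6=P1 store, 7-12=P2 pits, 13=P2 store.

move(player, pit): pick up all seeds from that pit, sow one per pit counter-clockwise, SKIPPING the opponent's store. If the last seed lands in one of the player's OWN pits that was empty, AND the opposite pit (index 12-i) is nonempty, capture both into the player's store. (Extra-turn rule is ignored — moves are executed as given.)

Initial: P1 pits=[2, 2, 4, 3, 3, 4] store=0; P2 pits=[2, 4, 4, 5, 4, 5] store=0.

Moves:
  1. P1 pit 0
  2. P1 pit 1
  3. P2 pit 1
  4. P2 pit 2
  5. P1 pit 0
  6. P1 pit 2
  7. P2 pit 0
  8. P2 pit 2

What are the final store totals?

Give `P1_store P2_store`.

Move 1: P1 pit0 -> P1=[0,3,5,3,3,4](0) P2=[2,4,4,5,4,5](0)
Move 2: P1 pit1 -> P1=[0,0,6,4,4,4](0) P2=[2,4,4,5,4,5](0)
Move 3: P2 pit1 -> P1=[0,0,6,4,4,4](0) P2=[2,0,5,6,5,6](0)
Move 4: P2 pit2 -> P1=[1,0,6,4,4,4](0) P2=[2,0,0,7,6,7](1)
Move 5: P1 pit0 -> P1=[0,0,6,4,4,4](7) P2=[2,0,0,7,0,7](1)
Move 6: P1 pit2 -> P1=[0,0,0,5,5,5](8) P2=[3,1,0,7,0,7](1)
Move 7: P2 pit0 -> P1=[0,0,0,5,5,5](8) P2=[0,2,1,8,0,7](1)
Move 8: P2 pit2 -> P1=[0,0,0,5,5,5](8) P2=[0,2,0,9,0,7](1)

Answer: 8 1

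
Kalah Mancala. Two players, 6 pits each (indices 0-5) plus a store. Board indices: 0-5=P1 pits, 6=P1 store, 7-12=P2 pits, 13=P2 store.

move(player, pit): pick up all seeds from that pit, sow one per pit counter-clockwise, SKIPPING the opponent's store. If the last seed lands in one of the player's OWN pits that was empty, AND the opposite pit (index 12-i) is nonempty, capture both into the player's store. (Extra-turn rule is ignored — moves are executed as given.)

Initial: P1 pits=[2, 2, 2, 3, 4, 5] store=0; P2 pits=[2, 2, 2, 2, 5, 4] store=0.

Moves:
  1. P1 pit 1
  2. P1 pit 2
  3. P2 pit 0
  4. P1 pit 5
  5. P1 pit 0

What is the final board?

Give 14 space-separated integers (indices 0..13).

Move 1: P1 pit1 -> P1=[2,0,3,4,4,5](0) P2=[2,2,2,2,5,4](0)
Move 2: P1 pit2 -> P1=[2,0,0,5,5,6](0) P2=[2,2,2,2,5,4](0)
Move 3: P2 pit0 -> P1=[2,0,0,5,5,6](0) P2=[0,3,3,2,5,4](0)
Move 4: P1 pit5 -> P1=[2,0,0,5,5,0](1) P2=[1,4,4,3,6,4](0)
Move 5: P1 pit0 -> P1=[0,1,0,5,5,0](5) P2=[1,4,4,0,6,4](0)

Answer: 0 1 0 5 5 0 5 1 4 4 0 6 4 0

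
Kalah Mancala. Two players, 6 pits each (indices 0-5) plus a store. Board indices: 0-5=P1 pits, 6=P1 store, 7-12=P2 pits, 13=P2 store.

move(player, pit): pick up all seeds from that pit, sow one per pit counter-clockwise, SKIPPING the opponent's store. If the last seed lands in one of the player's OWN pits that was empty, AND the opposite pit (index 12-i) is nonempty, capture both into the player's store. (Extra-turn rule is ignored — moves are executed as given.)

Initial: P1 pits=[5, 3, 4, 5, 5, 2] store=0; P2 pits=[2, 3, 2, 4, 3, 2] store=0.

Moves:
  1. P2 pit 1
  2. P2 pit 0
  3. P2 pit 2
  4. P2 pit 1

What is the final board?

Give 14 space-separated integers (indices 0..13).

Answer: 5 3 4 0 5 2 0 0 0 0 6 5 3 7

Derivation:
Move 1: P2 pit1 -> P1=[5,3,4,5,5,2](0) P2=[2,0,3,5,4,2](0)
Move 2: P2 pit0 -> P1=[5,3,4,5,5,2](0) P2=[0,1,4,5,4,2](0)
Move 3: P2 pit2 -> P1=[5,3,4,5,5,2](0) P2=[0,1,0,6,5,3](1)
Move 4: P2 pit1 -> P1=[5,3,4,0,5,2](0) P2=[0,0,0,6,5,3](7)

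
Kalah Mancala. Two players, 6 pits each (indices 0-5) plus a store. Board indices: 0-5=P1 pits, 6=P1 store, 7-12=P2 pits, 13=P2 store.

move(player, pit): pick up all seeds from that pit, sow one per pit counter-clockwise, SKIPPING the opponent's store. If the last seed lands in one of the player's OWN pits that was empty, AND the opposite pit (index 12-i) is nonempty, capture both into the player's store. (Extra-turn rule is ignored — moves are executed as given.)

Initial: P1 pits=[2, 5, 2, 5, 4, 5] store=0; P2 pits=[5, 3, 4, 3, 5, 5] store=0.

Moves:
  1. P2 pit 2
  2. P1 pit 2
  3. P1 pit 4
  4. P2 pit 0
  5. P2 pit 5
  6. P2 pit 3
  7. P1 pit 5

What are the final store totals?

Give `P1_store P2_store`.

Answer: 2 4

Derivation:
Move 1: P2 pit2 -> P1=[2,5,2,5,4,5](0) P2=[5,3,0,4,6,6](1)
Move 2: P1 pit2 -> P1=[2,5,0,6,5,5](0) P2=[5,3,0,4,6,6](1)
Move 3: P1 pit4 -> P1=[2,5,0,6,0,6](1) P2=[6,4,1,4,6,6](1)
Move 4: P2 pit0 -> P1=[2,5,0,6,0,6](1) P2=[0,5,2,5,7,7](2)
Move 5: P2 pit5 -> P1=[3,6,1,7,1,7](1) P2=[0,5,2,5,7,0](3)
Move 6: P2 pit3 -> P1=[4,7,1,7,1,7](1) P2=[0,5,2,0,8,1](4)
Move 7: P1 pit5 -> P1=[4,7,1,7,1,0](2) P2=[1,6,3,1,9,2](4)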